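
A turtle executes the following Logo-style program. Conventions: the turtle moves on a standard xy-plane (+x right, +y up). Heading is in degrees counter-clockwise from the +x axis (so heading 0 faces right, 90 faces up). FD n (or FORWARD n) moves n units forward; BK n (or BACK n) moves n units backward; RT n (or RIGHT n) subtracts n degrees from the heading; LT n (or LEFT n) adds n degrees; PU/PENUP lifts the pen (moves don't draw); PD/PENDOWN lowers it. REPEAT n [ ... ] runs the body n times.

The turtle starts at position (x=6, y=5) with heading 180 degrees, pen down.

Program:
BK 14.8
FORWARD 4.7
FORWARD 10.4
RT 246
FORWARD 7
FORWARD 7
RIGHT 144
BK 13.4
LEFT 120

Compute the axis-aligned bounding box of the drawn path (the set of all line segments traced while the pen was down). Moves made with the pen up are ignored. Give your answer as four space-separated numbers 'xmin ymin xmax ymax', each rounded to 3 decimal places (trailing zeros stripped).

Executing turtle program step by step:
Start: pos=(6,5), heading=180, pen down
BK 14.8: (6,5) -> (20.8,5) [heading=180, draw]
FD 4.7: (20.8,5) -> (16.1,5) [heading=180, draw]
FD 10.4: (16.1,5) -> (5.7,5) [heading=180, draw]
RT 246: heading 180 -> 294
FD 7: (5.7,5) -> (8.547,-1.395) [heading=294, draw]
FD 7: (8.547,-1.395) -> (11.394,-7.79) [heading=294, draw]
RT 144: heading 294 -> 150
BK 13.4: (11.394,-7.79) -> (22.999,-14.49) [heading=150, draw]
LT 120: heading 150 -> 270
Final: pos=(22.999,-14.49), heading=270, 6 segment(s) drawn

Segment endpoints: x in {5.7, 6, 8.547, 11.394, 16.1, 20.8, 22.999}, y in {-14.49, -7.79, -1.395, 5, 5, 5}
xmin=5.7, ymin=-14.49, xmax=22.999, ymax=5

Answer: 5.7 -14.49 22.999 5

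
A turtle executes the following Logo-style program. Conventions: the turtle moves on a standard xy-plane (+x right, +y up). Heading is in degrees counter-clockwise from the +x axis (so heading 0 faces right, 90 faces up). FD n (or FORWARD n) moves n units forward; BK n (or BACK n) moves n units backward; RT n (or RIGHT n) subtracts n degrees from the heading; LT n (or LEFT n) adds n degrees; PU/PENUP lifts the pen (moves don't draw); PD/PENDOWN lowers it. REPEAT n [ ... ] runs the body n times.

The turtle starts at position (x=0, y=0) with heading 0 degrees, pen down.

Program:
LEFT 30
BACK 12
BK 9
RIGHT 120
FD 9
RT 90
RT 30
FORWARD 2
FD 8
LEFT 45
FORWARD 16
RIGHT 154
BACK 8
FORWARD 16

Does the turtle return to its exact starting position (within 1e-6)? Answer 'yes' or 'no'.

Executing turtle program step by step:
Start: pos=(0,0), heading=0, pen down
LT 30: heading 0 -> 30
BK 12: (0,0) -> (-10.392,-6) [heading=30, draw]
BK 9: (-10.392,-6) -> (-18.187,-10.5) [heading=30, draw]
RT 120: heading 30 -> 270
FD 9: (-18.187,-10.5) -> (-18.187,-19.5) [heading=270, draw]
RT 90: heading 270 -> 180
RT 30: heading 180 -> 150
FD 2: (-18.187,-19.5) -> (-19.919,-18.5) [heading=150, draw]
FD 8: (-19.919,-18.5) -> (-26.847,-14.5) [heading=150, draw]
LT 45: heading 150 -> 195
FD 16: (-26.847,-14.5) -> (-42.302,-18.641) [heading=195, draw]
RT 154: heading 195 -> 41
BK 8: (-42.302,-18.641) -> (-48.339,-23.89) [heading=41, draw]
FD 16: (-48.339,-23.89) -> (-36.264,-13.393) [heading=41, draw]
Final: pos=(-36.264,-13.393), heading=41, 8 segment(s) drawn

Start position: (0, 0)
Final position: (-36.264, -13.393)
Distance = 38.658; >= 1e-6 -> NOT closed

Answer: no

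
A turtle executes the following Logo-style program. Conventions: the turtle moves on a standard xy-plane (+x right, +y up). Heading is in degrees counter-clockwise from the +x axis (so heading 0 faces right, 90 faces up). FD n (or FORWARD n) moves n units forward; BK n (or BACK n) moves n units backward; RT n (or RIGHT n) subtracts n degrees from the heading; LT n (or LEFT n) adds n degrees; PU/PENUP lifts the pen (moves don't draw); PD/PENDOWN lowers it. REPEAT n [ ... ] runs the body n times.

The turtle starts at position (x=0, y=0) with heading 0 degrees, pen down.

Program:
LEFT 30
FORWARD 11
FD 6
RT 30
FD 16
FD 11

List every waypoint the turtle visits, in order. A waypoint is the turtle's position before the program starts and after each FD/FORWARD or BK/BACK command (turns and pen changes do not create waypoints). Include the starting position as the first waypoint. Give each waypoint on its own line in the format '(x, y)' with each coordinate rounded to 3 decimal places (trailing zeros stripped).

Answer: (0, 0)
(9.526, 5.5)
(14.722, 8.5)
(30.722, 8.5)
(41.722, 8.5)

Derivation:
Executing turtle program step by step:
Start: pos=(0,0), heading=0, pen down
LT 30: heading 0 -> 30
FD 11: (0,0) -> (9.526,5.5) [heading=30, draw]
FD 6: (9.526,5.5) -> (14.722,8.5) [heading=30, draw]
RT 30: heading 30 -> 0
FD 16: (14.722,8.5) -> (30.722,8.5) [heading=0, draw]
FD 11: (30.722,8.5) -> (41.722,8.5) [heading=0, draw]
Final: pos=(41.722,8.5), heading=0, 4 segment(s) drawn
Waypoints (5 total):
(0, 0)
(9.526, 5.5)
(14.722, 8.5)
(30.722, 8.5)
(41.722, 8.5)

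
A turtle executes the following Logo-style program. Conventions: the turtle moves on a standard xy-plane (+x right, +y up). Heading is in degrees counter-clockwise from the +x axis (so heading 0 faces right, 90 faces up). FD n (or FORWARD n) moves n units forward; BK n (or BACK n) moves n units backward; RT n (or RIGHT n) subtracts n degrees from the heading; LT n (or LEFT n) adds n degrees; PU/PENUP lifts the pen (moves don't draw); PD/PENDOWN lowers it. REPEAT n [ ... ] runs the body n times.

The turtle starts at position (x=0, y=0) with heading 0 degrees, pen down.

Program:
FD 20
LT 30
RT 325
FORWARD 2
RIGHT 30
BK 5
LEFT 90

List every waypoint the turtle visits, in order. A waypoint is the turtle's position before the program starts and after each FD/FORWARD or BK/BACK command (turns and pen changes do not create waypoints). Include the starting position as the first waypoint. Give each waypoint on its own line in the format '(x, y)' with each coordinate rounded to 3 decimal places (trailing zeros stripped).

Executing turtle program step by step:
Start: pos=(0,0), heading=0, pen down
FD 20: (0,0) -> (20,0) [heading=0, draw]
LT 30: heading 0 -> 30
RT 325: heading 30 -> 65
FD 2: (20,0) -> (20.845,1.813) [heading=65, draw]
RT 30: heading 65 -> 35
BK 5: (20.845,1.813) -> (16.749,-1.055) [heading=35, draw]
LT 90: heading 35 -> 125
Final: pos=(16.749,-1.055), heading=125, 3 segment(s) drawn
Waypoints (4 total):
(0, 0)
(20, 0)
(20.845, 1.813)
(16.749, -1.055)

Answer: (0, 0)
(20, 0)
(20.845, 1.813)
(16.749, -1.055)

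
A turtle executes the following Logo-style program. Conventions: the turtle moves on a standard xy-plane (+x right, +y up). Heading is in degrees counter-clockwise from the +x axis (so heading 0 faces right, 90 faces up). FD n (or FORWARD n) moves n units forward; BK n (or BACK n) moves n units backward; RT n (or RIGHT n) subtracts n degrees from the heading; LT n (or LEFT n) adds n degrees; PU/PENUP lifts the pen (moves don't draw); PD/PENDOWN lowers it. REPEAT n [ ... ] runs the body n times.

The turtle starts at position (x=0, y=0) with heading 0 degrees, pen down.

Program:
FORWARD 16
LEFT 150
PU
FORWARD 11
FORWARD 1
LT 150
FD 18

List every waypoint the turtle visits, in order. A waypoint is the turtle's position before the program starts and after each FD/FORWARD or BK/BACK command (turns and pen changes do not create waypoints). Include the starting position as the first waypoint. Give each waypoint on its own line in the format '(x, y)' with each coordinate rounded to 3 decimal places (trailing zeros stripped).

Answer: (0, 0)
(16, 0)
(6.474, 5.5)
(5.608, 6)
(14.608, -9.588)

Derivation:
Executing turtle program step by step:
Start: pos=(0,0), heading=0, pen down
FD 16: (0,0) -> (16,0) [heading=0, draw]
LT 150: heading 0 -> 150
PU: pen up
FD 11: (16,0) -> (6.474,5.5) [heading=150, move]
FD 1: (6.474,5.5) -> (5.608,6) [heading=150, move]
LT 150: heading 150 -> 300
FD 18: (5.608,6) -> (14.608,-9.588) [heading=300, move]
Final: pos=(14.608,-9.588), heading=300, 1 segment(s) drawn
Waypoints (5 total):
(0, 0)
(16, 0)
(6.474, 5.5)
(5.608, 6)
(14.608, -9.588)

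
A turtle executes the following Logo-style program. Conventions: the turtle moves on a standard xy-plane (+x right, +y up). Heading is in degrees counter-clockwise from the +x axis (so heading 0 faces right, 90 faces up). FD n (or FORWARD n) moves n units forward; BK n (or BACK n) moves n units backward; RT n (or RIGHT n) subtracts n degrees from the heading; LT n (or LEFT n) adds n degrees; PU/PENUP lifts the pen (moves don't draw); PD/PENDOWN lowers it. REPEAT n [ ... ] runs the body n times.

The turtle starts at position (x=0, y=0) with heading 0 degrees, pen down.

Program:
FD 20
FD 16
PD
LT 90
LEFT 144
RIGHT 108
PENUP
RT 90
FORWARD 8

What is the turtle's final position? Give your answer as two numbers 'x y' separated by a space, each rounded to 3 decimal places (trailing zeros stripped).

Executing turtle program step by step:
Start: pos=(0,0), heading=0, pen down
FD 20: (0,0) -> (20,0) [heading=0, draw]
FD 16: (20,0) -> (36,0) [heading=0, draw]
PD: pen down
LT 90: heading 0 -> 90
LT 144: heading 90 -> 234
RT 108: heading 234 -> 126
PU: pen up
RT 90: heading 126 -> 36
FD 8: (36,0) -> (42.472,4.702) [heading=36, move]
Final: pos=(42.472,4.702), heading=36, 2 segment(s) drawn

Answer: 42.472 4.702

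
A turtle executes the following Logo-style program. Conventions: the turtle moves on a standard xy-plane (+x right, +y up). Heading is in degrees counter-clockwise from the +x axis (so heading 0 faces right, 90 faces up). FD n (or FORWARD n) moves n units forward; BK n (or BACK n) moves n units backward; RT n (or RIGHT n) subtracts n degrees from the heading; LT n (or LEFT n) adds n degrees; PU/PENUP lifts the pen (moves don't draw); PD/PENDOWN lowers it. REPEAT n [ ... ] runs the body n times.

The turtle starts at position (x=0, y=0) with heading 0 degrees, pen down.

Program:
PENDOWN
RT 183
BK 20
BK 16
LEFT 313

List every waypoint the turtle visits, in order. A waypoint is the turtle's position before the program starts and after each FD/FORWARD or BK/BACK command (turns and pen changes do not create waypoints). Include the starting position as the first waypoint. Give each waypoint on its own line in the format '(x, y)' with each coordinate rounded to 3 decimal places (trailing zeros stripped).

Answer: (0, 0)
(19.973, -1.047)
(35.951, -1.884)

Derivation:
Executing turtle program step by step:
Start: pos=(0,0), heading=0, pen down
PD: pen down
RT 183: heading 0 -> 177
BK 20: (0,0) -> (19.973,-1.047) [heading=177, draw]
BK 16: (19.973,-1.047) -> (35.951,-1.884) [heading=177, draw]
LT 313: heading 177 -> 130
Final: pos=(35.951,-1.884), heading=130, 2 segment(s) drawn
Waypoints (3 total):
(0, 0)
(19.973, -1.047)
(35.951, -1.884)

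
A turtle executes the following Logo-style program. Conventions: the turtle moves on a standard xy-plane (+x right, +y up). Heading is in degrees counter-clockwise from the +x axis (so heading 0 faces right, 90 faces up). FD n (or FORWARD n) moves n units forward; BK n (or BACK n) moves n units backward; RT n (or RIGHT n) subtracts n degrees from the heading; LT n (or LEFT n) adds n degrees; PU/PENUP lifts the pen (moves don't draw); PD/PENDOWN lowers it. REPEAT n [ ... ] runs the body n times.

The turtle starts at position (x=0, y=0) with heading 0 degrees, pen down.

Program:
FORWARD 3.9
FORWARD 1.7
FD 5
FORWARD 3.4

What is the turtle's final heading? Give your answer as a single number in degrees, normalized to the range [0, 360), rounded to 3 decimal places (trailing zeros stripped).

Answer: 0

Derivation:
Executing turtle program step by step:
Start: pos=(0,0), heading=0, pen down
FD 3.9: (0,0) -> (3.9,0) [heading=0, draw]
FD 1.7: (3.9,0) -> (5.6,0) [heading=0, draw]
FD 5: (5.6,0) -> (10.6,0) [heading=0, draw]
FD 3.4: (10.6,0) -> (14,0) [heading=0, draw]
Final: pos=(14,0), heading=0, 4 segment(s) drawn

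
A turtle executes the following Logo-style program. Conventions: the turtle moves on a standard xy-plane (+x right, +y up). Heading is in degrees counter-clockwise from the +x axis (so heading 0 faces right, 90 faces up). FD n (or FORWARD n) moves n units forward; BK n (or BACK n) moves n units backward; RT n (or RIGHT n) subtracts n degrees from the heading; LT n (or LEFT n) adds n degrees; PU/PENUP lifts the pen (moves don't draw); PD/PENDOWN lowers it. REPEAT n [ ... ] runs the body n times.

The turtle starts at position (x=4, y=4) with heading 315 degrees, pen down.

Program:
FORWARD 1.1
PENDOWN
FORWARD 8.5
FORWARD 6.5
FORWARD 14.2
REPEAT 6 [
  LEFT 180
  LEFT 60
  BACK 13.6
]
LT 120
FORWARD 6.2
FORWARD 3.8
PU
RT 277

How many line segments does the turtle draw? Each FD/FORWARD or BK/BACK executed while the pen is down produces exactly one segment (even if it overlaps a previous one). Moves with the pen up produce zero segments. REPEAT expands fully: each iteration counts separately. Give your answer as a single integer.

Executing turtle program step by step:
Start: pos=(4,4), heading=315, pen down
FD 1.1: (4,4) -> (4.778,3.222) [heading=315, draw]
PD: pen down
FD 8.5: (4.778,3.222) -> (10.788,-2.788) [heading=315, draw]
FD 6.5: (10.788,-2.788) -> (15.384,-7.384) [heading=315, draw]
FD 14.2: (15.384,-7.384) -> (25.425,-17.425) [heading=315, draw]
REPEAT 6 [
  -- iteration 1/6 --
  LT 180: heading 315 -> 135
  LT 60: heading 135 -> 195
  BK 13.6: (25.425,-17.425) -> (38.562,-13.905) [heading=195, draw]
  -- iteration 2/6 --
  LT 180: heading 195 -> 15
  LT 60: heading 15 -> 75
  BK 13.6: (38.562,-13.905) -> (35.042,-27.042) [heading=75, draw]
  -- iteration 3/6 --
  LT 180: heading 75 -> 255
  LT 60: heading 255 -> 315
  BK 13.6: (35.042,-27.042) -> (25.425,-17.425) [heading=315, draw]
  -- iteration 4/6 --
  LT 180: heading 315 -> 135
  LT 60: heading 135 -> 195
  BK 13.6: (25.425,-17.425) -> (38.562,-13.905) [heading=195, draw]
  -- iteration 5/6 --
  LT 180: heading 195 -> 15
  LT 60: heading 15 -> 75
  BK 13.6: (38.562,-13.905) -> (35.042,-27.042) [heading=75, draw]
  -- iteration 6/6 --
  LT 180: heading 75 -> 255
  LT 60: heading 255 -> 315
  BK 13.6: (35.042,-27.042) -> (25.425,-17.425) [heading=315, draw]
]
LT 120: heading 315 -> 75
FD 6.2: (25.425,-17.425) -> (27.03,-11.437) [heading=75, draw]
FD 3.8: (27.03,-11.437) -> (28.014,-7.766) [heading=75, draw]
PU: pen up
RT 277: heading 75 -> 158
Final: pos=(28.014,-7.766), heading=158, 12 segment(s) drawn
Segments drawn: 12

Answer: 12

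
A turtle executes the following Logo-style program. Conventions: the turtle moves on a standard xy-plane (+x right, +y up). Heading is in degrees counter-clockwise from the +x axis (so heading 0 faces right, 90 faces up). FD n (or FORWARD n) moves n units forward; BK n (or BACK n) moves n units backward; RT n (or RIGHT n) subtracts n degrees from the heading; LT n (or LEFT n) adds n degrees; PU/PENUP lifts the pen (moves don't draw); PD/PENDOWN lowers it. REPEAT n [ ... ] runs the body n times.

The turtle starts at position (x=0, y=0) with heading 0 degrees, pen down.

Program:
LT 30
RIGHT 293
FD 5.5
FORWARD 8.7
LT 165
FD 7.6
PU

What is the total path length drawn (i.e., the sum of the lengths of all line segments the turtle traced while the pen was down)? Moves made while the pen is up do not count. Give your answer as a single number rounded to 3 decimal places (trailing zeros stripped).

Answer: 21.8

Derivation:
Executing turtle program step by step:
Start: pos=(0,0), heading=0, pen down
LT 30: heading 0 -> 30
RT 293: heading 30 -> 97
FD 5.5: (0,0) -> (-0.67,5.459) [heading=97, draw]
FD 8.7: (-0.67,5.459) -> (-1.731,14.094) [heading=97, draw]
LT 165: heading 97 -> 262
FD 7.6: (-1.731,14.094) -> (-2.788,6.568) [heading=262, draw]
PU: pen up
Final: pos=(-2.788,6.568), heading=262, 3 segment(s) drawn

Segment lengths:
  seg 1: (0,0) -> (-0.67,5.459), length = 5.5
  seg 2: (-0.67,5.459) -> (-1.731,14.094), length = 8.7
  seg 3: (-1.731,14.094) -> (-2.788,6.568), length = 7.6
Total = 21.8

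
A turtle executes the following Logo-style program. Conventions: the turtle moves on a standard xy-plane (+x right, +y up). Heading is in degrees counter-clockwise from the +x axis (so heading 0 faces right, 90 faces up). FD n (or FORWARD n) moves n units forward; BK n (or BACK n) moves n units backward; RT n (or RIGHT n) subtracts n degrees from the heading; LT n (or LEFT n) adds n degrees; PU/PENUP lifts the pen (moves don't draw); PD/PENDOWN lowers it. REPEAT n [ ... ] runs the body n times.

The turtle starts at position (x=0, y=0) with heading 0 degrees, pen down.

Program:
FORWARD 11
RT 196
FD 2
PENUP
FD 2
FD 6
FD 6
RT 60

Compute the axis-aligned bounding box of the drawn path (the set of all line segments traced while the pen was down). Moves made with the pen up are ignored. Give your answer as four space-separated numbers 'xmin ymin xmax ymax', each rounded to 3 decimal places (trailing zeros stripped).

Executing turtle program step by step:
Start: pos=(0,0), heading=0, pen down
FD 11: (0,0) -> (11,0) [heading=0, draw]
RT 196: heading 0 -> 164
FD 2: (11,0) -> (9.077,0.551) [heading=164, draw]
PU: pen up
FD 2: (9.077,0.551) -> (7.155,1.103) [heading=164, move]
FD 6: (7.155,1.103) -> (1.387,2.756) [heading=164, move]
FD 6: (1.387,2.756) -> (-4.38,4.41) [heading=164, move]
RT 60: heading 164 -> 104
Final: pos=(-4.38,4.41), heading=104, 2 segment(s) drawn

Segment endpoints: x in {0, 9.077, 11}, y in {0, 0.551}
xmin=0, ymin=0, xmax=11, ymax=0.551

Answer: 0 0 11 0.551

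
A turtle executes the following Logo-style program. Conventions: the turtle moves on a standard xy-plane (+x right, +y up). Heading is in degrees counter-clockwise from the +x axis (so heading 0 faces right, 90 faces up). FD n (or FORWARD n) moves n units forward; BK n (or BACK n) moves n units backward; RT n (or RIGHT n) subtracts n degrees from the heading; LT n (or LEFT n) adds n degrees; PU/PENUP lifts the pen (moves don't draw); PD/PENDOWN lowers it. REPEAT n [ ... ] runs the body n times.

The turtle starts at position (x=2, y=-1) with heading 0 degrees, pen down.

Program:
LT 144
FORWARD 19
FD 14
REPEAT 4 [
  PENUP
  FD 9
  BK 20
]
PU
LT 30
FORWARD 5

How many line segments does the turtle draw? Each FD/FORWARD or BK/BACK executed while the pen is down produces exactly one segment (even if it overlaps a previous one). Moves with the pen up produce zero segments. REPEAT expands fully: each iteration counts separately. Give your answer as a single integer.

Answer: 2

Derivation:
Executing turtle program step by step:
Start: pos=(2,-1), heading=0, pen down
LT 144: heading 0 -> 144
FD 19: (2,-1) -> (-13.371,10.168) [heading=144, draw]
FD 14: (-13.371,10.168) -> (-24.698,18.397) [heading=144, draw]
REPEAT 4 [
  -- iteration 1/4 --
  PU: pen up
  FD 9: (-24.698,18.397) -> (-31.979,23.687) [heading=144, move]
  BK 20: (-31.979,23.687) -> (-15.798,11.931) [heading=144, move]
  -- iteration 2/4 --
  PU: pen up
  FD 9: (-15.798,11.931) -> (-23.08,17.221) [heading=144, move]
  BK 20: (-23.08,17.221) -> (-6.899,5.466) [heading=144, move]
  -- iteration 3/4 --
  PU: pen up
  FD 9: (-6.899,5.466) -> (-14.18,10.756) [heading=144, move]
  BK 20: (-14.18,10.756) -> (2,-1) [heading=144, move]
  -- iteration 4/4 --
  PU: pen up
  FD 9: (2,-1) -> (-5.281,4.29) [heading=144, move]
  BK 20: (-5.281,4.29) -> (10.899,-7.466) [heading=144, move]
]
PU: pen up
LT 30: heading 144 -> 174
FD 5: (10.899,-7.466) -> (5.927,-6.943) [heading=174, move]
Final: pos=(5.927,-6.943), heading=174, 2 segment(s) drawn
Segments drawn: 2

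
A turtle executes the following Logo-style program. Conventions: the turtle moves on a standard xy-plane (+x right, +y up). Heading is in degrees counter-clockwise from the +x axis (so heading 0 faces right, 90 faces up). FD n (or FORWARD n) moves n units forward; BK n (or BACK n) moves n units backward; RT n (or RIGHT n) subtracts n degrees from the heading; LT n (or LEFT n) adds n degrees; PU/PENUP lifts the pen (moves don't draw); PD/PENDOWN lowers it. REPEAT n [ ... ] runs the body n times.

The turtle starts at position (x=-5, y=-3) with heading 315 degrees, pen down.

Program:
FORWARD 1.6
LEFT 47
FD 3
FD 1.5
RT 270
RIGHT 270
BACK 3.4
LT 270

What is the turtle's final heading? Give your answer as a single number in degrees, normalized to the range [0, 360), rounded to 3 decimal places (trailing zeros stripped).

Executing turtle program step by step:
Start: pos=(-5,-3), heading=315, pen down
FD 1.6: (-5,-3) -> (-3.869,-4.131) [heading=315, draw]
LT 47: heading 315 -> 2
FD 3: (-3.869,-4.131) -> (-0.87,-4.027) [heading=2, draw]
FD 1.5: (-0.87,-4.027) -> (0.629,-3.974) [heading=2, draw]
RT 270: heading 2 -> 92
RT 270: heading 92 -> 182
BK 3.4: (0.629,-3.974) -> (4.027,-3.856) [heading=182, draw]
LT 270: heading 182 -> 92
Final: pos=(4.027,-3.856), heading=92, 4 segment(s) drawn

Answer: 92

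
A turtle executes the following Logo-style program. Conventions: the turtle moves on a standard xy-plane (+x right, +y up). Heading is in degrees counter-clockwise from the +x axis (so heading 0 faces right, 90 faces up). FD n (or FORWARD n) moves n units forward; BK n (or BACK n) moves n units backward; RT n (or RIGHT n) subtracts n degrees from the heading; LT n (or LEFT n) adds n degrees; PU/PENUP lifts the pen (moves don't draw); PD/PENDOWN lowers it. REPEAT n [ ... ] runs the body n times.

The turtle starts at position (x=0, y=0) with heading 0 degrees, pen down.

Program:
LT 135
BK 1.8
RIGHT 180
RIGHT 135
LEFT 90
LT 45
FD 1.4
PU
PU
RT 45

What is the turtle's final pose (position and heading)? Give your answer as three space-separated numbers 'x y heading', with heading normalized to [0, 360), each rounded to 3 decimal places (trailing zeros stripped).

Executing turtle program step by step:
Start: pos=(0,0), heading=0, pen down
LT 135: heading 0 -> 135
BK 1.8: (0,0) -> (1.273,-1.273) [heading=135, draw]
RT 180: heading 135 -> 315
RT 135: heading 315 -> 180
LT 90: heading 180 -> 270
LT 45: heading 270 -> 315
FD 1.4: (1.273,-1.273) -> (2.263,-2.263) [heading=315, draw]
PU: pen up
PU: pen up
RT 45: heading 315 -> 270
Final: pos=(2.263,-2.263), heading=270, 2 segment(s) drawn

Answer: 2.263 -2.263 270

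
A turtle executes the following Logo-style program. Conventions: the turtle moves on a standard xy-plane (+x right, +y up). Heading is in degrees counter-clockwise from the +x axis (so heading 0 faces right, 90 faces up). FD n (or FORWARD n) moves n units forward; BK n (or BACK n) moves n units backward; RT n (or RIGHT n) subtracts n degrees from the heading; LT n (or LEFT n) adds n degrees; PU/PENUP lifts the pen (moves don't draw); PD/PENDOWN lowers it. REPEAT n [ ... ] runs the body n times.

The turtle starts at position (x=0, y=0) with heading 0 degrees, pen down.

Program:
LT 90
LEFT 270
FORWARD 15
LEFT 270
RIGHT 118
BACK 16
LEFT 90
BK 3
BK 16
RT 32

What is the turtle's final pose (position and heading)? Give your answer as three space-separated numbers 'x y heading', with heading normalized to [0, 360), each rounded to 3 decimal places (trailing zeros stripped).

Answer: 38.047 9.264 210

Derivation:
Executing turtle program step by step:
Start: pos=(0,0), heading=0, pen down
LT 90: heading 0 -> 90
LT 270: heading 90 -> 0
FD 15: (0,0) -> (15,0) [heading=0, draw]
LT 270: heading 0 -> 270
RT 118: heading 270 -> 152
BK 16: (15,0) -> (29.127,-7.512) [heading=152, draw]
LT 90: heading 152 -> 242
BK 3: (29.127,-7.512) -> (30.536,-4.863) [heading=242, draw]
BK 16: (30.536,-4.863) -> (38.047,9.264) [heading=242, draw]
RT 32: heading 242 -> 210
Final: pos=(38.047,9.264), heading=210, 4 segment(s) drawn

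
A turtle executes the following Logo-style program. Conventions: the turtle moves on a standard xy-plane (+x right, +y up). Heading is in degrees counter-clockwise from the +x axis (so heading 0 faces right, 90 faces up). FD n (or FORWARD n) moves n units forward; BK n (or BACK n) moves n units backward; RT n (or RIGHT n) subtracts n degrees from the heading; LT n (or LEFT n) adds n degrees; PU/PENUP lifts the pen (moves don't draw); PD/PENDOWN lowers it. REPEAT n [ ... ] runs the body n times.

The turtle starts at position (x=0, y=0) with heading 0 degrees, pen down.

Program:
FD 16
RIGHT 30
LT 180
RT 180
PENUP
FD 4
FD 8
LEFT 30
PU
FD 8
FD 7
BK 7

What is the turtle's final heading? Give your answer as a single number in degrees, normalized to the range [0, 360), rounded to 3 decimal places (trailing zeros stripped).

Executing turtle program step by step:
Start: pos=(0,0), heading=0, pen down
FD 16: (0,0) -> (16,0) [heading=0, draw]
RT 30: heading 0 -> 330
LT 180: heading 330 -> 150
RT 180: heading 150 -> 330
PU: pen up
FD 4: (16,0) -> (19.464,-2) [heading=330, move]
FD 8: (19.464,-2) -> (26.392,-6) [heading=330, move]
LT 30: heading 330 -> 0
PU: pen up
FD 8: (26.392,-6) -> (34.392,-6) [heading=0, move]
FD 7: (34.392,-6) -> (41.392,-6) [heading=0, move]
BK 7: (41.392,-6) -> (34.392,-6) [heading=0, move]
Final: pos=(34.392,-6), heading=0, 1 segment(s) drawn

Answer: 0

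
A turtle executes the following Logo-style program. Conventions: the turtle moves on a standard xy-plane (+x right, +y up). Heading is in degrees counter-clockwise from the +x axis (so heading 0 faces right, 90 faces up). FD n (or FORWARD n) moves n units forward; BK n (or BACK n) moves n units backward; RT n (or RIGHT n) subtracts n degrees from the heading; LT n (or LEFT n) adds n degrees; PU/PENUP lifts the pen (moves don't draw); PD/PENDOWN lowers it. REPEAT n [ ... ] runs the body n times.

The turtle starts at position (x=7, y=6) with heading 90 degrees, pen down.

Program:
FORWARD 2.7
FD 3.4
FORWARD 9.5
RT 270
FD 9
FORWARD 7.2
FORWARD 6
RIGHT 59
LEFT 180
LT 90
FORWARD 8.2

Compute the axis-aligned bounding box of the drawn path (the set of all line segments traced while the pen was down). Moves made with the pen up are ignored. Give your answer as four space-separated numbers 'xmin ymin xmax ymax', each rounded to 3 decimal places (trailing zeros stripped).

Answer: -15.2 6 7 25.823

Derivation:
Executing turtle program step by step:
Start: pos=(7,6), heading=90, pen down
FD 2.7: (7,6) -> (7,8.7) [heading=90, draw]
FD 3.4: (7,8.7) -> (7,12.1) [heading=90, draw]
FD 9.5: (7,12.1) -> (7,21.6) [heading=90, draw]
RT 270: heading 90 -> 180
FD 9: (7,21.6) -> (-2,21.6) [heading=180, draw]
FD 7.2: (-2,21.6) -> (-9.2,21.6) [heading=180, draw]
FD 6: (-9.2,21.6) -> (-15.2,21.6) [heading=180, draw]
RT 59: heading 180 -> 121
LT 180: heading 121 -> 301
LT 90: heading 301 -> 31
FD 8.2: (-15.2,21.6) -> (-8.171,25.823) [heading=31, draw]
Final: pos=(-8.171,25.823), heading=31, 7 segment(s) drawn

Segment endpoints: x in {-15.2, -9.2, -8.171, -2, 7, 7}, y in {6, 8.7, 12.1, 21.6, 25.823}
xmin=-15.2, ymin=6, xmax=7, ymax=25.823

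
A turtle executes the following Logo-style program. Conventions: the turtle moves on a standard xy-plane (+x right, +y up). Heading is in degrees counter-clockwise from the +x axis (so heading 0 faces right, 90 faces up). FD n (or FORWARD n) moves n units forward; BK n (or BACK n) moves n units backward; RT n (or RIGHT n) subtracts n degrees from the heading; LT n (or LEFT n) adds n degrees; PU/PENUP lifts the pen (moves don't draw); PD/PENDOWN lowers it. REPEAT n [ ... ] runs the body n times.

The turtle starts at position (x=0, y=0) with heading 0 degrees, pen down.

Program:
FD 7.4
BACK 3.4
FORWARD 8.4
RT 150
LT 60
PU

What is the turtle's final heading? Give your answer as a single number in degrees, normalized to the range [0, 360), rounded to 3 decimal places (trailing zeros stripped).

Answer: 270

Derivation:
Executing turtle program step by step:
Start: pos=(0,0), heading=0, pen down
FD 7.4: (0,0) -> (7.4,0) [heading=0, draw]
BK 3.4: (7.4,0) -> (4,0) [heading=0, draw]
FD 8.4: (4,0) -> (12.4,0) [heading=0, draw]
RT 150: heading 0 -> 210
LT 60: heading 210 -> 270
PU: pen up
Final: pos=(12.4,0), heading=270, 3 segment(s) drawn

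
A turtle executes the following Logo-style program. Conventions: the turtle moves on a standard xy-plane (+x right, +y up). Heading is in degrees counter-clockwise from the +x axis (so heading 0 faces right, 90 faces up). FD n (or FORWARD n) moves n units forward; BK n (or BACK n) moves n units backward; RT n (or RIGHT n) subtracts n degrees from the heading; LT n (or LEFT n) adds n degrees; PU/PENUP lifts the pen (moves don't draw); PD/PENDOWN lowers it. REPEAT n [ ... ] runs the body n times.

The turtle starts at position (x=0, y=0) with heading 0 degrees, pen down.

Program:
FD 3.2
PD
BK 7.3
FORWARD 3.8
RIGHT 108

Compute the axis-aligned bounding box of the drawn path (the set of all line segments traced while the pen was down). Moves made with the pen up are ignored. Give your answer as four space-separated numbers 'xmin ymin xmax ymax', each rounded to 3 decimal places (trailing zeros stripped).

Answer: -4.1 0 3.2 0

Derivation:
Executing turtle program step by step:
Start: pos=(0,0), heading=0, pen down
FD 3.2: (0,0) -> (3.2,0) [heading=0, draw]
PD: pen down
BK 7.3: (3.2,0) -> (-4.1,0) [heading=0, draw]
FD 3.8: (-4.1,0) -> (-0.3,0) [heading=0, draw]
RT 108: heading 0 -> 252
Final: pos=(-0.3,0), heading=252, 3 segment(s) drawn

Segment endpoints: x in {-4.1, -0.3, 0, 3.2}, y in {0}
xmin=-4.1, ymin=0, xmax=3.2, ymax=0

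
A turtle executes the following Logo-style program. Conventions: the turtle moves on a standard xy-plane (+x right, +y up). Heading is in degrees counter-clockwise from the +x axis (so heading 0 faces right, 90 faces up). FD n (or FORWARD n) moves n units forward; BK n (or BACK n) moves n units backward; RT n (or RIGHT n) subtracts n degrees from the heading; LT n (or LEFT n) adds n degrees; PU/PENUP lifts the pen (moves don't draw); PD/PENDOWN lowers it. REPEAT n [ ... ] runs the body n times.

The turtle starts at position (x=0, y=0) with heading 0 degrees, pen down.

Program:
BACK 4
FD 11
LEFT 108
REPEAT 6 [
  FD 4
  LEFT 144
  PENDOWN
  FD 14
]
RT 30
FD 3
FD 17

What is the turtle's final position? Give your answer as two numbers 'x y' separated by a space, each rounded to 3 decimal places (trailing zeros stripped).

Executing turtle program step by step:
Start: pos=(0,0), heading=0, pen down
BK 4: (0,0) -> (-4,0) [heading=0, draw]
FD 11: (-4,0) -> (7,0) [heading=0, draw]
LT 108: heading 0 -> 108
REPEAT 6 [
  -- iteration 1/6 --
  FD 4: (7,0) -> (5.764,3.804) [heading=108, draw]
  LT 144: heading 108 -> 252
  PD: pen down
  FD 14: (5.764,3.804) -> (1.438,-9.511) [heading=252, draw]
  -- iteration 2/6 --
  FD 4: (1.438,-9.511) -> (0.202,-13.315) [heading=252, draw]
  LT 144: heading 252 -> 36
  PD: pen down
  FD 14: (0.202,-13.315) -> (11.528,-5.086) [heading=36, draw]
  -- iteration 3/6 --
  FD 4: (11.528,-5.086) -> (14.764,-2.735) [heading=36, draw]
  LT 144: heading 36 -> 180
  PD: pen down
  FD 14: (14.764,-2.735) -> (0.764,-2.735) [heading=180, draw]
  -- iteration 4/6 --
  FD 4: (0.764,-2.735) -> (-3.236,-2.735) [heading=180, draw]
  LT 144: heading 180 -> 324
  PD: pen down
  FD 14: (-3.236,-2.735) -> (8.09,-10.964) [heading=324, draw]
  -- iteration 5/6 --
  FD 4: (8.09,-10.964) -> (11.326,-13.315) [heading=324, draw]
  LT 144: heading 324 -> 108
  PD: pen down
  FD 14: (11.326,-13.315) -> (7,0) [heading=108, draw]
  -- iteration 6/6 --
  FD 4: (7,0) -> (5.764,3.804) [heading=108, draw]
  LT 144: heading 108 -> 252
  PD: pen down
  FD 14: (5.764,3.804) -> (1.438,-9.511) [heading=252, draw]
]
RT 30: heading 252 -> 222
FD 3: (1.438,-9.511) -> (-0.792,-11.518) [heading=222, draw]
FD 17: (-0.792,-11.518) -> (-13.425,-22.893) [heading=222, draw]
Final: pos=(-13.425,-22.893), heading=222, 16 segment(s) drawn

Answer: -13.425 -22.893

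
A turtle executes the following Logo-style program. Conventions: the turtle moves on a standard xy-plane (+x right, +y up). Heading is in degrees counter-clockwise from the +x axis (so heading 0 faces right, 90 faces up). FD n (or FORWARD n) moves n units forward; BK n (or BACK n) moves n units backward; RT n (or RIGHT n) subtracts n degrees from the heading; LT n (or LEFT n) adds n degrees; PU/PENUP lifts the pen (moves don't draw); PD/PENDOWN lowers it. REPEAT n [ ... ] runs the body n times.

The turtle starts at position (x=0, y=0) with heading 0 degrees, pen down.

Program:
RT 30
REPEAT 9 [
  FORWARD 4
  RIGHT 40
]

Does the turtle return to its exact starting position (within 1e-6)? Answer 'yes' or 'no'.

Executing turtle program step by step:
Start: pos=(0,0), heading=0, pen down
RT 30: heading 0 -> 330
REPEAT 9 [
  -- iteration 1/9 --
  FD 4: (0,0) -> (3.464,-2) [heading=330, draw]
  RT 40: heading 330 -> 290
  -- iteration 2/9 --
  FD 4: (3.464,-2) -> (4.832,-5.759) [heading=290, draw]
  RT 40: heading 290 -> 250
  -- iteration 3/9 --
  FD 4: (4.832,-5.759) -> (3.464,-9.518) [heading=250, draw]
  RT 40: heading 250 -> 210
  -- iteration 4/9 --
  FD 4: (3.464,-9.518) -> (0,-11.518) [heading=210, draw]
  RT 40: heading 210 -> 170
  -- iteration 5/9 --
  FD 4: (0,-11.518) -> (-3.939,-10.823) [heading=170, draw]
  RT 40: heading 170 -> 130
  -- iteration 6/9 --
  FD 4: (-3.939,-10.823) -> (-6.51,-7.759) [heading=130, draw]
  RT 40: heading 130 -> 90
  -- iteration 7/9 --
  FD 4: (-6.51,-7.759) -> (-6.51,-3.759) [heading=90, draw]
  RT 40: heading 90 -> 50
  -- iteration 8/9 --
  FD 4: (-6.51,-3.759) -> (-3.939,-0.695) [heading=50, draw]
  RT 40: heading 50 -> 10
  -- iteration 9/9 --
  FD 4: (-3.939,-0.695) -> (0,0) [heading=10, draw]
  RT 40: heading 10 -> 330
]
Final: pos=(0,0), heading=330, 9 segment(s) drawn

Start position: (0, 0)
Final position: (0, 0)
Distance = 0; < 1e-6 -> CLOSED

Answer: yes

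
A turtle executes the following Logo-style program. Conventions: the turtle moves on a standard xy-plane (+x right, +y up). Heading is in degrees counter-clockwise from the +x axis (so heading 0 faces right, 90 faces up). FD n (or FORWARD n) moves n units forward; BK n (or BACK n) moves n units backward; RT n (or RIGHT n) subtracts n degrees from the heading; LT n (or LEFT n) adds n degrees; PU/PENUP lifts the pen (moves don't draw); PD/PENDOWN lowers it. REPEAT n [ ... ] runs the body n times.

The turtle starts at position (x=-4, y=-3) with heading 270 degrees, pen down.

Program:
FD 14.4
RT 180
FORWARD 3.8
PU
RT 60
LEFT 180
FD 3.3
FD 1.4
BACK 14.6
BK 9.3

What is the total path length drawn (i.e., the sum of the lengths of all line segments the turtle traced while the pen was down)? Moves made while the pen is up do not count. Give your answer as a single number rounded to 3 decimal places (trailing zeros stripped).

Answer: 18.2

Derivation:
Executing turtle program step by step:
Start: pos=(-4,-3), heading=270, pen down
FD 14.4: (-4,-3) -> (-4,-17.4) [heading=270, draw]
RT 180: heading 270 -> 90
FD 3.8: (-4,-17.4) -> (-4,-13.6) [heading=90, draw]
PU: pen up
RT 60: heading 90 -> 30
LT 180: heading 30 -> 210
FD 3.3: (-4,-13.6) -> (-6.858,-15.25) [heading=210, move]
FD 1.4: (-6.858,-15.25) -> (-8.07,-15.95) [heading=210, move]
BK 14.6: (-8.07,-15.95) -> (4.574,-8.65) [heading=210, move]
BK 9.3: (4.574,-8.65) -> (12.628,-4) [heading=210, move]
Final: pos=(12.628,-4), heading=210, 2 segment(s) drawn

Segment lengths:
  seg 1: (-4,-3) -> (-4,-17.4), length = 14.4
  seg 2: (-4,-17.4) -> (-4,-13.6), length = 3.8
Total = 18.2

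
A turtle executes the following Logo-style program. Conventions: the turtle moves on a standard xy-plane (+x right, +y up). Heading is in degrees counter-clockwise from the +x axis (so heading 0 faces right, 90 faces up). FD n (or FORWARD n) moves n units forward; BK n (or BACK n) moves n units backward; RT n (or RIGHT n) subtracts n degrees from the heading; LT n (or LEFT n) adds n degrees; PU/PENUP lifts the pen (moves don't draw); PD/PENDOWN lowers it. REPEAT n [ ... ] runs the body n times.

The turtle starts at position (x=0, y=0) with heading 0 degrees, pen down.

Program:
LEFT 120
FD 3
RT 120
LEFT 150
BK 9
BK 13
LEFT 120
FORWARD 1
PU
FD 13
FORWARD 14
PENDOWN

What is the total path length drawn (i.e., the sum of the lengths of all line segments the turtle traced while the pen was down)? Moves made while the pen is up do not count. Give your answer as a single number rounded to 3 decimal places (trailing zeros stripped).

Answer: 26

Derivation:
Executing turtle program step by step:
Start: pos=(0,0), heading=0, pen down
LT 120: heading 0 -> 120
FD 3: (0,0) -> (-1.5,2.598) [heading=120, draw]
RT 120: heading 120 -> 0
LT 150: heading 0 -> 150
BK 9: (-1.5,2.598) -> (6.294,-1.902) [heading=150, draw]
BK 13: (6.294,-1.902) -> (17.553,-8.402) [heading=150, draw]
LT 120: heading 150 -> 270
FD 1: (17.553,-8.402) -> (17.553,-9.402) [heading=270, draw]
PU: pen up
FD 13: (17.553,-9.402) -> (17.553,-22.402) [heading=270, move]
FD 14: (17.553,-22.402) -> (17.553,-36.402) [heading=270, move]
PD: pen down
Final: pos=(17.553,-36.402), heading=270, 4 segment(s) drawn

Segment lengths:
  seg 1: (0,0) -> (-1.5,2.598), length = 3
  seg 2: (-1.5,2.598) -> (6.294,-1.902), length = 9
  seg 3: (6.294,-1.902) -> (17.553,-8.402), length = 13
  seg 4: (17.553,-8.402) -> (17.553,-9.402), length = 1
Total = 26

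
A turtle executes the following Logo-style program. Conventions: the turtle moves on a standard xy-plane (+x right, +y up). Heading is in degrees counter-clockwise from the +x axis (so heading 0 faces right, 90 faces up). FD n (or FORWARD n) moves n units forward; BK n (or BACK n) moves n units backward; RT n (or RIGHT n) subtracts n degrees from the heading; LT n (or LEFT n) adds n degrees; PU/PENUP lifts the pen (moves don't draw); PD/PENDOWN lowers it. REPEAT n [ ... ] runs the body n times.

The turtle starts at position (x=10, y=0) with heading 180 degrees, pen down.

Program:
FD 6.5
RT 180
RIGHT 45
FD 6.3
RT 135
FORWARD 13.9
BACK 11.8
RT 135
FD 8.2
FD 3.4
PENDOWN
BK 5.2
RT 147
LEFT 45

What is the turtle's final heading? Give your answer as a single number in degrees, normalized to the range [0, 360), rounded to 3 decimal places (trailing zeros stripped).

Answer: 303

Derivation:
Executing turtle program step by step:
Start: pos=(10,0), heading=180, pen down
FD 6.5: (10,0) -> (3.5,0) [heading=180, draw]
RT 180: heading 180 -> 0
RT 45: heading 0 -> 315
FD 6.3: (3.5,0) -> (7.955,-4.455) [heading=315, draw]
RT 135: heading 315 -> 180
FD 13.9: (7.955,-4.455) -> (-5.945,-4.455) [heading=180, draw]
BK 11.8: (-5.945,-4.455) -> (5.855,-4.455) [heading=180, draw]
RT 135: heading 180 -> 45
FD 8.2: (5.855,-4.455) -> (11.653,1.344) [heading=45, draw]
FD 3.4: (11.653,1.344) -> (14.057,3.748) [heading=45, draw]
PD: pen down
BK 5.2: (14.057,3.748) -> (10.38,0.071) [heading=45, draw]
RT 147: heading 45 -> 258
LT 45: heading 258 -> 303
Final: pos=(10.38,0.071), heading=303, 7 segment(s) drawn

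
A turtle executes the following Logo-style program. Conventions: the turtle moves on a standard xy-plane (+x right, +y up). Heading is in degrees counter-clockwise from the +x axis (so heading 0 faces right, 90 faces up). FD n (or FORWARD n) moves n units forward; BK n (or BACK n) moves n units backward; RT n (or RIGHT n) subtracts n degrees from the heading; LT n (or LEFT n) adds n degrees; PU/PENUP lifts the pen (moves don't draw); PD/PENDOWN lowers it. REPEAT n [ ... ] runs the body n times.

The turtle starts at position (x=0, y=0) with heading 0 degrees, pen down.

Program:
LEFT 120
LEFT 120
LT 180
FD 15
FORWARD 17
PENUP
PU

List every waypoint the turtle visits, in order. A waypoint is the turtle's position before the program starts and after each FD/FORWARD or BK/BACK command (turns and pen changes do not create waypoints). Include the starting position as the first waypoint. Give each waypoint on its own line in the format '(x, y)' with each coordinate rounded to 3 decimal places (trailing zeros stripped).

Executing turtle program step by step:
Start: pos=(0,0), heading=0, pen down
LT 120: heading 0 -> 120
LT 120: heading 120 -> 240
LT 180: heading 240 -> 60
FD 15: (0,0) -> (7.5,12.99) [heading=60, draw]
FD 17: (7.5,12.99) -> (16,27.713) [heading=60, draw]
PU: pen up
PU: pen up
Final: pos=(16,27.713), heading=60, 2 segment(s) drawn
Waypoints (3 total):
(0, 0)
(7.5, 12.99)
(16, 27.713)

Answer: (0, 0)
(7.5, 12.99)
(16, 27.713)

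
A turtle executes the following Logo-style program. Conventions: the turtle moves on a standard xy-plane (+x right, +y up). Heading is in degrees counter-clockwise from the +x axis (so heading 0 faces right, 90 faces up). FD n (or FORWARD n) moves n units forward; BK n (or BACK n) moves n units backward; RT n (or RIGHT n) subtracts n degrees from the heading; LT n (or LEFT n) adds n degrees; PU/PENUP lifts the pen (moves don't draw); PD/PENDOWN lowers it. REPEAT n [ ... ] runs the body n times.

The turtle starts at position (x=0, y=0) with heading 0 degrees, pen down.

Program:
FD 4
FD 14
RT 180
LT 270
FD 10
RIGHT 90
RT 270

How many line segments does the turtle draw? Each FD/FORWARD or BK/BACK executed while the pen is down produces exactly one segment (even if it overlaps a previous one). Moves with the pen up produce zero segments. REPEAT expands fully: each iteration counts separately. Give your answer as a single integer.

Answer: 3

Derivation:
Executing turtle program step by step:
Start: pos=(0,0), heading=0, pen down
FD 4: (0,0) -> (4,0) [heading=0, draw]
FD 14: (4,0) -> (18,0) [heading=0, draw]
RT 180: heading 0 -> 180
LT 270: heading 180 -> 90
FD 10: (18,0) -> (18,10) [heading=90, draw]
RT 90: heading 90 -> 0
RT 270: heading 0 -> 90
Final: pos=(18,10), heading=90, 3 segment(s) drawn
Segments drawn: 3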